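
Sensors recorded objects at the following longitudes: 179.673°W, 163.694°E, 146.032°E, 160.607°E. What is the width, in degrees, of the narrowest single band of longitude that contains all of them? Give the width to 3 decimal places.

Sort the longitudes: -179.673°, +146.032°, +160.607°, +163.694°.
Eastward gaps between consecutive values (wrapping around): 325.705°, 14.575°, 3.087°, 16.633°.
Largest gap = 325.705° ⇒ minimal covering band is its complement: 360° − 325.705° = 34.295°.
Band runs from +146.032° eastward to -179.673°, crossing the antimeridian.

34.295°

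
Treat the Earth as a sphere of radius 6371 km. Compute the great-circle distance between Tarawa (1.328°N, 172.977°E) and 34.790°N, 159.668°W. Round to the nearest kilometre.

Δλ = -159.668 − 172.977 = -332.645°; wrapped into (−180°, 180°]: 27.355°.
Δφ = 34.790 − 1.328 = 33.462°.
a = sin²(Δφ/2) + cos φ₁ · cos φ₂ · sin²(Δλ/2) = 0.128779.
c = 2·atan2(√a, √(1−a)) = 0.73409 rad → d = 6371·c ≈ 4676.88 km.

4677 km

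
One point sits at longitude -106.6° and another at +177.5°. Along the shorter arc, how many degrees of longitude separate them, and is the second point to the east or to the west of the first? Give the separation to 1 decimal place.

75.9° west

Raw difference: 177.5 − -106.6 = 284.1°.
Normalise into (−180°, 180°]: 284.1° − 360° = -75.9°.
Negative ⇒ the second point lies to the west; separation 75.9°.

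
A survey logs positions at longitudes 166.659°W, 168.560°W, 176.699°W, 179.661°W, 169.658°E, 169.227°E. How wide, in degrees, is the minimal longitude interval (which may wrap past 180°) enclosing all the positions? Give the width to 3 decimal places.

Sort the longitudes: -179.661°, -176.699°, -168.560°, -166.659°, +169.227°, +169.658°.
Eastward gaps between consecutive values (wrapping around): 2.962°, 8.139°, 1.901°, 335.886°, 0.431°, 10.681°.
Largest gap = 335.886° ⇒ minimal covering band is its complement: 360° − 335.886° = 24.114°.
Band runs from +169.227° eastward to -166.659°, crossing the antimeridian.

24.114°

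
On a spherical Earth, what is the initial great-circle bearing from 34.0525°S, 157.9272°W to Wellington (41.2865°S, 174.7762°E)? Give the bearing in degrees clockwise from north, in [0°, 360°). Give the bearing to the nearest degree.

243°

Δλ = 174.7762 − -157.9272 = 332.7034°; wrapped into (−180°, 180°]: -27.2966°.
θ = atan2( sin Δλ · cos φ₂ , cos φ₁ · sin φ₂ − sin φ₁ · cos φ₂ · cos Δλ )
  = atan2(-0.34460, -0.17278) = -116.628° → normalised to [0°, 360°): 243.372°.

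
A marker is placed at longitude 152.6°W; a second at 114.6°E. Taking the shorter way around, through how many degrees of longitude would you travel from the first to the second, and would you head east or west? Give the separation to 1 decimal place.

Raw difference: 114.6 − -152.6 = 267.2°.
Normalise into (−180°, 180°]: 267.2° − 360° = -92.8°.
Negative ⇒ the second point lies to the west; separation 92.8°.

92.8° west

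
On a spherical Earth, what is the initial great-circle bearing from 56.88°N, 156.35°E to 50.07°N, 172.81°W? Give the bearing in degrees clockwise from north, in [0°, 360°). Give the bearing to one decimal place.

97.4°

Δλ = -172.81 − 156.35 = -329.16°; wrapped into (−180°, 180°]: 30.84°.
θ = atan2( sin Δλ · cos φ₂ , cos φ₁ · sin φ₂ − sin φ₁ · cos φ₂ · cos Δλ )
  = atan2(0.32904, -0.04257) = 97.371° → normalised to [0°, 360°): 97.371°.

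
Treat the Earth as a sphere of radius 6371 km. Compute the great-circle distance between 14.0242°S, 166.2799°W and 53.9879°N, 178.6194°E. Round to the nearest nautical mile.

4156 nmi

Δλ = 178.6194 − -166.2799 = 344.8993°; wrapped into (−180°, 180°]: -15.1007°.
Δφ = 53.9879 − -14.0242 = 68.0121°.
a = sin²(Δφ/2) + cos φ₁ · cos φ₂ · sin²(Δλ/2) = 0.322643.
c = 2·atan2(√a, √(1−a)) = 1.20819 rad → d = 6371·c ≈ 7697.37 km ≈ 4156.25 nmi.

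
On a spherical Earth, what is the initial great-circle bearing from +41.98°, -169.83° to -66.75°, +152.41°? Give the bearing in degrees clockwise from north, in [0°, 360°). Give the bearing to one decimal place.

195.2°

Δλ = 152.41 − -169.83 = 322.24°; wrapped into (−180°, 180°]: -37.76°.
θ = atan2( sin Δλ · cos φ₂ , cos φ₁ · sin φ₂ − sin φ₁ · cos φ₂ · cos Δλ )
  = atan2(-0.24172, -0.89175) = -164.833° → normalised to [0°, 360°): 195.167°.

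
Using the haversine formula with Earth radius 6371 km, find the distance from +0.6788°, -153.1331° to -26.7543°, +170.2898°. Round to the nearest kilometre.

Δλ = 170.2898 − -153.1331 = 323.4229°; wrapped into (−180°, 180°]: -36.5771°.
Δφ = -26.7543 − 0.6788 = -27.4331°.
a = sin²(Δφ/2) + cos φ₁ · cos φ₂ · sin²(Δλ/2) = 0.144149.
c = 2·atan2(√a, √(1−a)) = 0.77888 rad → d = 6371·c ≈ 4962.24 km.

4962 km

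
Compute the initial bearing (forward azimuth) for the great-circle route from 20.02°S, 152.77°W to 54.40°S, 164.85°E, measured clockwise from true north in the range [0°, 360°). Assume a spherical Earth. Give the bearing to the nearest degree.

212°

Δλ = 164.85 − -152.77 = 317.62°; wrapped into (−180°, 180°]: -42.38°.
θ = atan2( sin Δλ · cos φ₂ , cos φ₁ · sin φ₂ − sin φ₁ · cos φ₂ · cos Δλ )
  = atan2(-0.39238, -0.61675) = -147.536° → normalised to [0°, 360°): 212.464°.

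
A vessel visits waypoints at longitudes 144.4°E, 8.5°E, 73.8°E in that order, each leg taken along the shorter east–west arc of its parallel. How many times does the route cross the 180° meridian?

Leg 1: +144.4° → +8.5°, shortest Δλ = -135.9° (west) — does not cross 180°.
Leg 2: +8.5° → +73.8°, shortest Δλ = 65.3° (east) — does not cross 180°.
Total crossings: 0.

0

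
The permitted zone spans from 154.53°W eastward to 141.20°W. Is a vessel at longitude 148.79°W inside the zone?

Yes

Band width going east from -154.53° to -141.20°: ((-141.20 − -154.53) mod 360) = 13.33°.
Offset of -148.79° east of the west edge: ((-148.79 − -154.53) mod 360) = 5.74°.
5.74° ≤ 13.33° ⇒ inside.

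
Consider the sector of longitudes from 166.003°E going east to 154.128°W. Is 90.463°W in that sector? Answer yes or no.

No

Band width going east from +166.003° to -154.128°: ((-154.128 − 166.003) mod 360) = 39.869°.
Offset of -90.463° east of the west edge: ((-90.463 − 166.003) mod 360) = 103.534°.
103.534° > 39.869° ⇒ outside.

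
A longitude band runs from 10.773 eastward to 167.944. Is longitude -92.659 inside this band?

Band width going east from +10.773° to +167.944°: ((167.944 − 10.773) mod 360) = 157.171°.
Offset of -92.659° east of the west edge: ((-92.659 − 10.773) mod 360) = 256.568°.
256.568° > 157.171° ⇒ outside.

No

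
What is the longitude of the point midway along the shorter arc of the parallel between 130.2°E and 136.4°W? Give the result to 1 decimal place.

Signed shortest Δλ from +130.2° to -136.4° is +93.4°.
Midpoint longitude = +130.2° + (+93.4°)/2 = +130.2° + 46.7° = +176.9°.
(The naïve average (+130.2 + -136.4)/2 = -3.1° is on the wrong side of the globe.)

176.9°E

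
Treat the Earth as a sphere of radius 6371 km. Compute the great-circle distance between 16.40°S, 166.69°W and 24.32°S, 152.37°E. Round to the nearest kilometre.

Δλ = 152.37 − -166.69 = 319.06°; wrapped into (−180°, 180°]: -40.94°.
Δφ = -24.32 − -16.40 = -7.92°.
a = sin²(Δφ/2) + cos φ₁ · cos φ₂ · sin²(Δλ/2) = 0.111684.
c = 2·atan2(√a, √(1−a)) = 0.68149 rad → d = 6371·c ≈ 4341.80 km.

4342 km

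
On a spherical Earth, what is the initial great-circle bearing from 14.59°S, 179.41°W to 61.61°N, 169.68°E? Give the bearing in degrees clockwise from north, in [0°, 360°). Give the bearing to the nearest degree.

355°

Δλ = 169.68 − -179.41 = 349.09°; wrapped into (−180°, 180°]: -10.91°.
θ = atan2( sin Δλ · cos φ₂ , cos φ₁ · sin φ₂ − sin φ₁ · cos φ₂ · cos Δλ )
  = atan2(-0.08999, 0.96897) = -5.306° → normalised to [0°, 360°): 354.694°.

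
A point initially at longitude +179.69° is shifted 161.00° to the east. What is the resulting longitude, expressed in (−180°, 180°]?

Start at +179.69°; shift +161.00° → +340.69°.
+340.69° lies outside (−180°, 180°]; subtract 360° → -19.31°.

-19.31°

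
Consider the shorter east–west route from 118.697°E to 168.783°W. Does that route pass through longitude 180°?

Yes

Naïve |-168.783 − 118.697| = 287.48° > 180°, so the shorter arc goes the other way round — across 180°.
Signed shortest Δλ = ((-168.783 − 118.697 + 180) mod 360) − 180 = 72.52°.
Going east by 72.52° from +118.697° passes through 180° before reaching -168.783°.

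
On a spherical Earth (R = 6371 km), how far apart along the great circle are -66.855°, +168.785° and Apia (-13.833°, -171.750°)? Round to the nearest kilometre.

6068 km

Δλ = -171.750 − 168.785 = -340.535°; wrapped into (−180°, 180°]: 19.465°.
Δφ = -13.833 − -66.855 = 53.022°.
a = sin²(Δφ/2) + cos φ₁ · cos φ₂ · sin²(Δλ/2) = 0.210153.
c = 2·atan2(√a, √(1−a)) = 0.95244 rad → d = 6371·c ≈ 6068.01 km.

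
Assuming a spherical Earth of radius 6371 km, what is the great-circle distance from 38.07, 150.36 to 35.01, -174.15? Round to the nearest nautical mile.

Δλ = -174.15 − 150.36 = -324.51°; wrapped into (−180°, 180°]: 35.49°.
Δφ = 35.01 − 38.07 = -3.06°.
a = sin²(Δφ/2) + cos φ₁ · cos φ₂ · sin²(Δλ/2) = 0.060610.
c = 2·atan2(√a, √(1−a)) = 0.49750 rad → d = 6371·c ≈ 3169.55 km ≈ 1711.42 nmi.

1711 nmi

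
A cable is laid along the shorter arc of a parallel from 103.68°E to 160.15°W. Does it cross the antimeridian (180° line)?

Naïve |-160.15 − 103.68| = 263.83° > 180°, so the shorter arc goes the other way round — across 180°.
Signed shortest Δλ = ((-160.15 − 103.68 + 180) mod 360) − 180 = 96.17°.
Going east by 96.17° from +103.68° passes through 180° before reaching -160.15°.

Yes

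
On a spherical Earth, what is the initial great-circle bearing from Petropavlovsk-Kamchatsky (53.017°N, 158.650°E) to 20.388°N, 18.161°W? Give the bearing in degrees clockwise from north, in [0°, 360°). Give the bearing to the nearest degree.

357°

Δλ = -18.161 − 158.650 = -176.811°.
θ = atan2( sin Δλ · cos φ₂ , cos φ₁ · sin φ₂ − sin φ₁ · cos φ₂ · cos Δλ )
  = atan2(-0.05214, 0.95719) = -3.118° → normalised to [0°, 360°): 356.882°.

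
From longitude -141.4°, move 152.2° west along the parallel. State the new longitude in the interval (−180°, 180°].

+66.4°

Start at -141.4°; shift −152.2° → -293.6°.
-293.6° lies outside (−180°, 180°]; add 360° → +66.4°.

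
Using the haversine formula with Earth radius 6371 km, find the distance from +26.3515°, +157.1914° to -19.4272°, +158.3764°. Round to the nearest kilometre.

5092 km

Δλ = 158.3764 − 157.1914 = 1.1850°.
Δφ = -19.4272 − 26.3515 = -45.7787°.
a = sin²(Δφ/2) + cos φ₁ · cos φ₂ · sin²(Δλ/2) = 0.151375.
c = 2·atan2(√a, √(1−a)) = 0.79924 rad → d = 6371·c ≈ 5091.97 km.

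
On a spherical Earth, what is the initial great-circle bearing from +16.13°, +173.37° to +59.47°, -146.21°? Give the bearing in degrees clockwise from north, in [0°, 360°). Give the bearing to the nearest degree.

25°

Δλ = -146.21 − 173.37 = -319.58°; wrapped into (−180°, 180°]: 40.42°.
θ = atan2( sin Δλ · cos φ₂ , cos φ₁ · sin φ₂ − sin φ₁ · cos φ₂ · cos Δλ )
  = atan2(0.32937, 0.72001) = 24.582° → normalised to [0°, 360°): 24.582°.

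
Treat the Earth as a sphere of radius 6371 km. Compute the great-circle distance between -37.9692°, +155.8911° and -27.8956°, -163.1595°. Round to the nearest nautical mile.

Δλ = -163.1595 − 155.8911 = -319.0506°; wrapped into (−180°, 180°]: 40.9494°.
Δφ = -27.8956 − -37.9692 = 10.0736°.
a = sin²(Δφ/2) + cos φ₁ · cos φ₂ · sin²(Δλ/2) = 0.092958.
c = 2·atan2(√a, √(1−a)) = 0.61965 rad → d = 6371·c ≈ 3947.76 km ≈ 2131.62 nmi.

2132 nmi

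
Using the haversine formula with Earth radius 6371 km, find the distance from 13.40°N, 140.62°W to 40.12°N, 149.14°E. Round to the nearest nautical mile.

3985 nmi

Δλ = 149.14 − -140.62 = 289.76°; wrapped into (−180°, 180°]: -70.24°.
Δφ = 40.12 − 13.40 = 26.72°.
a = sin²(Δφ/2) + cos φ₁ · cos φ₂ · sin²(Δλ/2) = 0.299586.
c = 2·atan2(√a, √(1−a)) = 1.15838 rad → d = 6371·c ≈ 7380.02 km ≈ 3984.89 nmi.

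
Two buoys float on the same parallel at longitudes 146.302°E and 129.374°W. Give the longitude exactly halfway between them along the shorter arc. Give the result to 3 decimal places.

171.536°W

Signed shortest Δλ from +146.302° to -129.374° is +84.324°.
Midpoint longitude = +146.302° + (+84.324°)/2 = +146.302° + 42.162° = +188.464°.
Normalise into (−180°, 180°]: -171.536°.
(The naïve average (+146.302 + -129.374)/2 = 8.464° is on the wrong side of the globe.)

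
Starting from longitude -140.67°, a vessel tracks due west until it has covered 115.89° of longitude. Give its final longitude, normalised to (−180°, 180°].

Start at -140.67°; shift −115.89° → -256.56°.
-256.56° lies outside (−180°, 180°]; add 360° → +103.44°.

+103.44°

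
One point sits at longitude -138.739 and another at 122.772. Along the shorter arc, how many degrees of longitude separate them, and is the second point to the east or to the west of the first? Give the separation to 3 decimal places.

98.489° west

Raw difference: 122.772 − -138.739 = 261.511°.
Normalise into (−180°, 180°]: 261.511° − 360° = -98.489°.
Negative ⇒ the second point lies to the west; separation 98.489°.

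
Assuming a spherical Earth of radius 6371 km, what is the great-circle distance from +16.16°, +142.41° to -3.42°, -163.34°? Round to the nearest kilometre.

Δλ = -163.34 − 142.41 = -305.75°; wrapped into (−180°, 180°]: 54.25°.
Δφ = -3.42 − 16.16 = -19.58°.
a = sin²(Δφ/2) + cos φ₁ · cos φ₂ · sin²(Δλ/2) = 0.228219.
c = 2·atan2(√a, √(1−a)) = 0.99612 rad → d = 6371·c ≈ 6346.29 km.

6346 km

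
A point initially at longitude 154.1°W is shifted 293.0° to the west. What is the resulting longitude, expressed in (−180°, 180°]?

Start at -154.1°; shift −293.0° → -447.1°.
-447.1° lies outside (−180°, 180°]; add 360° → -87.1°.

87.1°W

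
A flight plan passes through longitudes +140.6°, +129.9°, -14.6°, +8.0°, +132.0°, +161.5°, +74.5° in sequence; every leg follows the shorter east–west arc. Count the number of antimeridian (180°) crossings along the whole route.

Leg 1: +140.6° → +129.9°, shortest Δλ = -10.7° (west) — does not cross 180°.
Leg 2: +129.9° → -14.6°, shortest Δλ = -144.5° (west) — does not cross 180°.
Leg 3: -14.6° → +8.0°, shortest Δλ = 22.6° (east) — does not cross 180°.
Leg 4: +8.0° → +132.0°, shortest Δλ = 124.0° (east) — does not cross 180°.
Leg 5: +132.0° → +161.5°, shortest Δλ = 29.5° (east) — does not cross 180°.
Leg 6: +161.5° → +74.5°, shortest Δλ = -87.0° (west) — does not cross 180°.
Total crossings: 0.

0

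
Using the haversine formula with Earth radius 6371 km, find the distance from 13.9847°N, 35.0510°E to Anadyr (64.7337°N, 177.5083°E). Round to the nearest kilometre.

10709 km

Δλ = 177.5083 − 35.0510 = 142.4573°.
Δφ = 64.7337 − 13.9847 = 50.7490°.
a = sin²(Δφ/2) + cos φ₁ · cos φ₂ · sin²(Δλ/2) = 0.554928.
c = 2·atan2(√a, √(1−a)) = 1.68087 rad → d = 6371·c ≈ 10708.85 km.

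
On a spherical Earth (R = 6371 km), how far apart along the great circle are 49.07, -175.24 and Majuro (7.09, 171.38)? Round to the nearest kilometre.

4834 km

Δλ = 171.38 − -175.24 = 346.62°; wrapped into (−180°, 180°]: -13.38°.
Δφ = 7.09 − 49.07 = -41.98°.
a = sin²(Δφ/2) + cos φ₁ · cos φ₂ · sin²(Δλ/2) = 0.137134.
c = 2·atan2(√a, √(1−a)) = 0.75870 rad → d = 6371·c ≈ 4833.67 km.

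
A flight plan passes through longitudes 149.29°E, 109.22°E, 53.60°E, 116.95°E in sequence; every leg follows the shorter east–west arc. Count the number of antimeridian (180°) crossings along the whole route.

0

Leg 1: +149.29° → +109.22°, shortest Δλ = -40.07° (west) — does not cross 180°.
Leg 2: +109.22° → +53.60°, shortest Δλ = -55.62° (west) — does not cross 180°.
Leg 3: +53.60° → +116.95°, shortest Δλ = 63.35° (east) — does not cross 180°.
Total crossings: 0.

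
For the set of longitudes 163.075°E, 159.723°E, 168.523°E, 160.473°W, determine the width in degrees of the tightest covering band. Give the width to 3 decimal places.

39.804°

Sort the longitudes: -160.473°, +159.723°, +163.075°, +168.523°.
Eastward gaps between consecutive values (wrapping around): 320.196°, 3.352°, 5.448°, 31.004°.
Largest gap = 320.196° ⇒ minimal covering band is its complement: 360° − 320.196° = 39.804°.
Band runs from +159.723° eastward to -160.473°, crossing the antimeridian.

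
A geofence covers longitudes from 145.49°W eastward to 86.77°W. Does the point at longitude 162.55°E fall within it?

No

Band width going east from -145.49° to -86.77°: ((-86.77 − -145.49) mod 360) = 58.72°.
Offset of +162.55° east of the west edge: ((162.55 − -145.49) mod 360) = 308.04°.
308.04° > 58.72° ⇒ outside.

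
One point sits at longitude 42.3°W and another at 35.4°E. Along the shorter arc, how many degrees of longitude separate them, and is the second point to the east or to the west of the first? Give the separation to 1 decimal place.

77.7° east

Raw difference: 35.4 − -42.3 = 77.7°.
Normalise into (−180°, 180°]: 77.7° stays 77.7°.
Positive ⇒ the second point lies to the east; separation 77.7°.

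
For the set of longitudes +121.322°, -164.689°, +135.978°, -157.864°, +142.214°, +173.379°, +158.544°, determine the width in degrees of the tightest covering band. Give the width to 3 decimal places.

Sort the longitudes: -164.689°, -157.864°, +121.322°, +135.978°, +142.214°, +158.544°, +173.379°.
Eastward gaps between consecutive values (wrapping around): 6.825°, 279.186°, 14.656°, 6.236°, 16.330°, 14.835°, 21.932°.
Largest gap = 279.186° ⇒ minimal covering band is its complement: 360° − 279.186° = 80.814°.
Band runs from +121.322° eastward to -157.864°, crossing the antimeridian.

80.814°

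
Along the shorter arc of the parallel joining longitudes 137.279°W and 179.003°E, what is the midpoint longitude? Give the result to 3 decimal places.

Signed shortest Δλ from -137.279° to +179.003° is -43.718°.
Midpoint longitude = -137.279° + (-43.718°)/2 = -137.279° − 21.859° = -159.138°.
(The naïve average (-137.279 + +179.003)/2 = 20.862° is on the wrong side of the globe.)

159.138°W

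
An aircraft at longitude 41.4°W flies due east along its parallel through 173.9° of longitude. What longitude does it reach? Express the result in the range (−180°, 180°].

Start at -41.4°; shift +173.9° → +132.5°.
+132.5° already lies in (−180°, 180°].

132.5°E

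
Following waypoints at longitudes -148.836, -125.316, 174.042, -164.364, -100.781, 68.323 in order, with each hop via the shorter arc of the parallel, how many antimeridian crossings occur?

Leg 1: -148.836° → -125.316°, shortest Δλ = 23.52° (east) — does not cross 180°.
Leg 2: -125.316° → +174.042°, shortest Δλ = -60.642° (west) — crosses 180°.
Leg 3: +174.042° → -164.364°, shortest Δλ = 21.594° (east) — crosses 180°.
Leg 4: -164.364° → -100.781°, shortest Δλ = 63.583° (east) — does not cross 180°.
Leg 5: -100.781° → +68.323°, shortest Δλ = 169.104° (east) — does not cross 180°.
Total crossings: 2.

2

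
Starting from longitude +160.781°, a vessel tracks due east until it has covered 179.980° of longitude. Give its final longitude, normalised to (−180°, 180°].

-19.239°

Start at +160.781°; shift +179.980° → +340.761°.
+340.761° lies outside (−180°, 180°]; subtract 360° → -19.239°.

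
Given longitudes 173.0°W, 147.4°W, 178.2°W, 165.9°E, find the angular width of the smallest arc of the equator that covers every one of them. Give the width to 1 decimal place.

Sort the longitudes: -178.2°, -173.0°, -147.4°, +165.9°.
Eastward gaps between consecutive values (wrapping around): 5.2°, 25.6°, 313.3°, 15.9°.
Largest gap = 313.3° ⇒ minimal covering band is its complement: 360° − 313.3° = 46.7°.
Band runs from +165.9° eastward to -147.4°, crossing the antimeridian.

46.7°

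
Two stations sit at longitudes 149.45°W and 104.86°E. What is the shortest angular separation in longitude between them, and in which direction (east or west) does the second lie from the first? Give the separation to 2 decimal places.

105.69° west

Raw difference: 104.86 − -149.45 = 254.31°.
Normalise into (−180°, 180°]: 254.31° − 360° = -105.69°.
Negative ⇒ the second point lies to the west; separation 105.69°.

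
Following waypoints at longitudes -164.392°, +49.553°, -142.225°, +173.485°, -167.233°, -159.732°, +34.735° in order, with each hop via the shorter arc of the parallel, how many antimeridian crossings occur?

5

Leg 1: -164.392° → +49.553°, shortest Δλ = -146.055° (west) — crosses 180°.
Leg 2: +49.553° → -142.225°, shortest Δλ = 168.222° (east) — crosses 180°.
Leg 3: -142.225° → +173.485°, shortest Δλ = -44.29° (west) — crosses 180°.
Leg 4: +173.485° → -167.233°, shortest Δλ = 19.282° (east) — crosses 180°.
Leg 5: -167.233° → -159.732°, shortest Δλ = 7.501° (east) — does not cross 180°.
Leg 6: -159.732° → +34.735°, shortest Δλ = -165.533° (west) — crosses 180°.
Total crossings: 5.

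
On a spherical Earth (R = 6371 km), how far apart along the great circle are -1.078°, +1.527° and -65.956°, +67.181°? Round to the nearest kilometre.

Δλ = 67.181 − 1.527 = 65.654°.
Δφ = -65.956 − -1.078 = -64.878°.
a = sin²(Δφ/2) + cos φ₁ · cos φ₂ · sin²(Δλ/2) = 0.407442.
c = 2·atan2(√a, √(1−a)) = 1.38461 rad → d = 6371·c ≈ 8821.33 km.

8821 km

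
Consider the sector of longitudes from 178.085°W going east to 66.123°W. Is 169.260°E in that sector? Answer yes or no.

Band width going east from -178.085° to -66.123°: ((-66.123 − -178.085) mod 360) = 111.962°.
Offset of +169.260° east of the west edge: ((169.260 − -178.085) mod 360) = 347.345°.
347.345° > 111.962° ⇒ outside.

No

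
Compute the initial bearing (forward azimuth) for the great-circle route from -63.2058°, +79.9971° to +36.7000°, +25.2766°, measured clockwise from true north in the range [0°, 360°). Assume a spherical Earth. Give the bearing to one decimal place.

316.2°

Δλ = 25.2766 − 79.9971 = -54.7205°.
θ = atan2( sin Δλ · cos φ₂ , cos φ₁ · sin φ₂ − sin φ₁ · cos φ₂ · cos Δλ )
  = atan2(-0.65452, 0.68276) = -43.790° → normalised to [0°, 360°): 316.210°.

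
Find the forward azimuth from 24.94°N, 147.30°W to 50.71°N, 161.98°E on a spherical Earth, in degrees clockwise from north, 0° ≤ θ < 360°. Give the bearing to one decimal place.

317.4°

Δλ = 161.98 − -147.30 = 309.28°; wrapped into (−180°, 180°]: -50.72°.
θ = atan2( sin Δλ · cos φ₂ , cos φ₁ · sin φ₂ − sin φ₁ · cos φ₂ · cos Δλ )
  = atan2(-0.49017, 0.53273) = -42.618° → normalised to [0°, 360°): 317.382°.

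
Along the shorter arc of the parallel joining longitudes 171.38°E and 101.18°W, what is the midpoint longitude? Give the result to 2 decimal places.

144.90°W

Signed shortest Δλ from +171.38° to -101.18° is +87.44°.
Midpoint longitude = +171.38° + (+87.44°)/2 = +171.38° + 43.72° = +215.10°.
Normalise into (−180°, 180°]: -144.90°.
(The naïve average (+171.38 + -101.18)/2 = 35.1° is on the wrong side of the globe.)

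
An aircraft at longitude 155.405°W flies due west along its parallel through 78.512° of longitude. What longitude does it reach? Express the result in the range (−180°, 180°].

126.083°E

Start at -155.405°; shift −78.512° → -233.917°.
-233.917° lies outside (−180°, 180°]; add 360° → +126.083°.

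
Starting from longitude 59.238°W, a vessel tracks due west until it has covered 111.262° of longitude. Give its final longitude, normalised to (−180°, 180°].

170.500°W

Start at -59.238°; shift −111.262° → -170.500°.
-170.500° already lies in (−180°, 180°].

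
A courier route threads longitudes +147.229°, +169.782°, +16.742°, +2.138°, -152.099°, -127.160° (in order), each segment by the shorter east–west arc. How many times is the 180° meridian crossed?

Leg 1: +147.229° → +169.782°, shortest Δλ = 22.553° (east) — does not cross 180°.
Leg 2: +169.782° → +16.742°, shortest Δλ = -153.04° (west) — does not cross 180°.
Leg 3: +16.742° → +2.138°, shortest Δλ = -14.604° (west) — does not cross 180°.
Leg 4: +2.138° → -152.099°, shortest Δλ = -154.237° (west) — does not cross 180°.
Leg 5: -152.099° → -127.160°, shortest Δλ = 24.939° (east) — does not cross 180°.
Total crossings: 0.

0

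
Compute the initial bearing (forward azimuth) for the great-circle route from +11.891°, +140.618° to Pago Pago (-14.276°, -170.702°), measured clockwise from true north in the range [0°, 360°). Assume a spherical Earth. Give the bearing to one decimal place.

117.1°

Δλ = -170.702 − 140.618 = -311.320°; wrapped into (−180°, 180°]: 48.680°.
θ = atan2( sin Δλ · cos φ₂ , cos φ₁ · sin φ₂ − sin φ₁ · cos φ₂ · cos Δλ )
  = atan2(0.72784, -0.37315) = 117.143° → normalised to [0°, 360°): 117.143°.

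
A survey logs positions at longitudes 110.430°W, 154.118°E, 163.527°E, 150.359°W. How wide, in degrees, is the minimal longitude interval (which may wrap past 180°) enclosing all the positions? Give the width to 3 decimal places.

Sort the longitudes: -150.359°, -110.430°, +154.118°, +163.527°.
Eastward gaps between consecutive values (wrapping around): 39.929°, 264.548°, 9.409°, 46.114°.
Largest gap = 264.548° ⇒ minimal covering band is its complement: 360° − 264.548° = 95.452°.
Band runs from +154.118° eastward to -110.430°, crossing the antimeridian.

95.452°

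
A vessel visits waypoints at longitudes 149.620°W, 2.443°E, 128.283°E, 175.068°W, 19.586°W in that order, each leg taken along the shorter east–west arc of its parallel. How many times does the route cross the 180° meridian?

Leg 1: -149.620° → +2.443°, shortest Δλ = 152.063° (east) — does not cross 180°.
Leg 2: +2.443° → +128.283°, shortest Δλ = 125.84° (east) — does not cross 180°.
Leg 3: +128.283° → -175.068°, shortest Δλ = 56.649° (east) — crosses 180°.
Leg 4: -175.068° → -19.586°, shortest Δλ = 155.482° (east) — does not cross 180°.
Total crossings: 1.

1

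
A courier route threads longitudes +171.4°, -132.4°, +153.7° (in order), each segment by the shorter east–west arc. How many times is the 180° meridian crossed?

2

Leg 1: +171.4° → -132.4°, shortest Δλ = 56.2° (east) — crosses 180°.
Leg 2: -132.4° → +153.7°, shortest Δλ = -73.9° (west) — crosses 180°.
Total crossings: 2.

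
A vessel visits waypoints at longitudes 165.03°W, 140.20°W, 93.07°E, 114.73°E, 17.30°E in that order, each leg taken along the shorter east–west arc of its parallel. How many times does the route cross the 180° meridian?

1

Leg 1: -165.03° → -140.20°, shortest Δλ = 24.83° (east) — does not cross 180°.
Leg 2: -140.20° → +93.07°, shortest Δλ = -126.73° (west) — crosses 180°.
Leg 3: +93.07° → +114.73°, shortest Δλ = 21.66° (east) — does not cross 180°.
Leg 4: +114.73° → +17.30°, shortest Δλ = -97.43° (west) — does not cross 180°.
Total crossings: 1.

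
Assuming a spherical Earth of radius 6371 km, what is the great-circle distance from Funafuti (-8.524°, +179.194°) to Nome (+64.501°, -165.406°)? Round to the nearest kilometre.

Δλ = -165.406 − 179.194 = -344.600°; wrapped into (−180°, 180°]: 15.400°.
Δφ = 64.501 − -8.524 = 73.025°.
a = sin²(Δφ/2) + cos φ₁ · cos φ₂ · sin²(Δλ/2) = 0.361666.
c = 2·atan2(√a, √(1−a)) = 1.29047 rad → d = 6371·c ≈ 8221.59 km.

8222 km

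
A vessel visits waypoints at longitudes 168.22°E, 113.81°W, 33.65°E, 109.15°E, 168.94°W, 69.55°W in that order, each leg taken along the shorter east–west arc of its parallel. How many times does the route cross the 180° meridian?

Leg 1: +168.22° → -113.81°, shortest Δλ = 77.97° (east) — crosses 180°.
Leg 2: -113.81° → +33.65°, shortest Δλ = 147.46° (east) — does not cross 180°.
Leg 3: +33.65° → +109.15°, shortest Δλ = 75.5° (east) — does not cross 180°.
Leg 4: +109.15° → -168.94°, shortest Δλ = 81.91° (east) — crosses 180°.
Leg 5: -168.94° → -69.55°, shortest Δλ = 99.39° (east) — does not cross 180°.
Total crossings: 2.

2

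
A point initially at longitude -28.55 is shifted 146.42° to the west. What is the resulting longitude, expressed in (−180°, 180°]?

Start at -28.55°; shift −146.42° → -174.97°.
-174.97° already lies in (−180°, 180°].

-174.97°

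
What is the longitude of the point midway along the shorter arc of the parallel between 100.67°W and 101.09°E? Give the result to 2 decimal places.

179.79°W

Signed shortest Δλ from -100.67° to +101.09° is -158.24°.
Midpoint longitude = -100.67° + (-158.24°)/2 = -100.67° − 79.12° = -179.79°.
(The naïve average (-100.67 + +101.09)/2 = 0.21° is on the wrong side of the globe.)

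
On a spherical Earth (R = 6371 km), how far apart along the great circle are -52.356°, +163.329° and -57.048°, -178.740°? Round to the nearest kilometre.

1260 km

Δλ = -178.740 − 163.329 = -342.069°; wrapped into (−180°, 180°]: 17.931°.
Δφ = -57.048 − -52.356 = -4.692°.
a = sin²(Δφ/2) + cos φ₁ · cos φ₂ · sin²(Δλ/2) = 0.009744.
c = 2·atan2(√a, √(1−a)) = 0.19774 rad → d = 6371·c ≈ 1259.81 km.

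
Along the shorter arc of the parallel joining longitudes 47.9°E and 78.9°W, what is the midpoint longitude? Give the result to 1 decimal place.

15.5°W

Signed shortest Δλ from +47.9° to -78.9° is -126.8°.
Midpoint longitude = +47.9° + (-126.8°)/2 = +47.9° − 63.4° = -15.5°.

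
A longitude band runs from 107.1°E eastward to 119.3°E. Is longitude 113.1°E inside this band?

Band width going east from +107.1° to +119.3°: ((119.3 − 107.1) mod 360) = 12.2°.
Offset of +113.1° east of the west edge: ((113.1 − 107.1) mod 360) = 6.0°.
6.0° ≤ 12.2° ⇒ inside.

Yes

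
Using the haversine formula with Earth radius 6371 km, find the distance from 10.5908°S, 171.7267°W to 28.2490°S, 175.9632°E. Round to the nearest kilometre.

Δλ = 175.9632 − -171.7267 = 347.6899°; wrapped into (−180°, 180°]: -12.3101°.
Δφ = -28.2490 − -10.5908 = -17.6582°.
a = sin²(Δφ/2) + cos φ₁ · cos φ₂ · sin²(Δλ/2) = 0.033513.
c = 2·atan2(√a, √(1−a)) = 0.36821 rad → d = 6371·c ≈ 2345.84 km.

2346 km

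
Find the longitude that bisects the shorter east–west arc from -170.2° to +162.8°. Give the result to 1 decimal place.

+176.3°

Signed shortest Δλ from -170.2° to +162.8° is -27.0°.
Midpoint longitude = -170.2° + (-27.0°)/2 = -170.2° − 13.5° = -183.7°.
Normalise into (−180°, 180°]: +176.3°.
(The naïve average (-170.2 + +162.8)/2 = -3.7° is on the wrong side of the globe.)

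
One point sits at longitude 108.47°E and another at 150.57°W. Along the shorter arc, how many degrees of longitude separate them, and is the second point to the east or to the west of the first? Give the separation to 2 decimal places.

100.96° east

Raw difference: -150.57 − 108.47 = -259.04°.
Normalise into (−180°, 180°]: -259.04° + 360° = 100.96°.
Positive ⇒ the second point lies to the east; separation 100.96°.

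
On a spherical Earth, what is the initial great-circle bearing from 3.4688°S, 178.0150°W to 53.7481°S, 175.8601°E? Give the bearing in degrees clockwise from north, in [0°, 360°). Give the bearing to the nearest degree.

Δλ = 175.8601 − -178.0150 = 353.8751°; wrapped into (−180°, 180°]: -6.1249°.
θ = atan2( sin Δλ · cos φ₂ , cos φ₁ · sin φ₂ − sin φ₁ · cos φ₂ · cos Δλ )
  = atan2(-0.06309, -0.76937) = -175.312° → normalised to [0°, 360°): 184.688°.

185°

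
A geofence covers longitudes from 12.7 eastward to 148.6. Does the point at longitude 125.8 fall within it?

Yes

Band width going east from +12.7° to +148.6°: ((148.6 − 12.7) mod 360) = 135.9°.
Offset of +125.8° east of the west edge: ((125.8 − 12.7) mod 360) = 113.1°.
113.1° ≤ 135.9° ⇒ inside.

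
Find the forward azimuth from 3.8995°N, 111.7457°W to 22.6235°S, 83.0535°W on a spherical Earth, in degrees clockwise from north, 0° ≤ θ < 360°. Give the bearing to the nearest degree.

Δλ = -83.0535 − -111.7457 = 28.6922°.
θ = atan2( sin Δλ · cos φ₂ , cos φ₁ · sin φ₂ − sin φ₁ · cos φ₂ · cos Δλ )
  = atan2(0.44316, -0.43885) = 134.720° → normalised to [0°, 360°): 134.720°.

135°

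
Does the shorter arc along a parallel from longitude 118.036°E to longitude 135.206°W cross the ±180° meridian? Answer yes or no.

Naïve |-135.206 − 118.036| = 253.242° > 180°, so the shorter arc goes the other way round — across 180°.
Signed shortest Δλ = ((-135.206 − 118.036 + 180) mod 360) − 180 = 106.758°.
Going east by 106.758° from +118.036° passes through 180° before reaching -135.206°.

Yes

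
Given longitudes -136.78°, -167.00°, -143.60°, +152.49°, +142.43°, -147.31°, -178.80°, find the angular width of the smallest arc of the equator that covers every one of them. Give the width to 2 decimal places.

80.79°

Sort the longitudes: -178.80°, -167.00°, -147.31°, -143.60°, -136.78°, +142.43°, +152.49°.
Eastward gaps between consecutive values (wrapping around): 11.80°, 19.69°, 3.71°, 6.82°, 279.21°, 10.06°, 28.71°.
Largest gap = 279.21° ⇒ minimal covering band is its complement: 360° − 279.21° = 80.79°.
Band runs from +142.43° eastward to -136.78°, crossing the antimeridian.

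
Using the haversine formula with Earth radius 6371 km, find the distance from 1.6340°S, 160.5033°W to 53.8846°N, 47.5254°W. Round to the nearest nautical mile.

Δλ = -47.5254 − -160.5033 = 112.9779°.
Δφ = 53.8846 − -1.6340 = 55.5186°.
a = sin²(Δφ/2) + cos φ₁ · cos φ₂ · sin²(Δλ/2) = 0.626517.
c = 2·atan2(√a, √(1−a)) = 1.82661 rad → d = 6371·c ≈ 11637.34 km ≈ 6283.66 nmi.

6284 nmi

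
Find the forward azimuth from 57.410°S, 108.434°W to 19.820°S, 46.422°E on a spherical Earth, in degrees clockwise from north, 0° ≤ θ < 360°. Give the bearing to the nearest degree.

Δλ = 46.422 − -108.434 = 154.856°.
θ = atan2( sin Δλ · cos φ₂ , cos φ₁ · sin φ₂ − sin φ₁ · cos φ₂ · cos Δλ )
  = atan2(0.39973, -0.90016) = 156.056° → normalised to [0°, 360°): 156.056°.

156°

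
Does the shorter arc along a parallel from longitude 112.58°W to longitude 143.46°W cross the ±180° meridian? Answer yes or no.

Signed shortest Δλ = ((-143.46 − -112.58 + 180) mod 360) − 180 = -30.88°.
Going west by 30.88° from -112.58° reaches -143.46° without touching 180°.

No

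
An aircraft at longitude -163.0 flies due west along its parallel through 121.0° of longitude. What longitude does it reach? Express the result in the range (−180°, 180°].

+76.0°

Start at -163.0°; shift −121.0° → -284.0°.
-284.0° lies outside (−180°, 180°]; add 360° → +76.0°.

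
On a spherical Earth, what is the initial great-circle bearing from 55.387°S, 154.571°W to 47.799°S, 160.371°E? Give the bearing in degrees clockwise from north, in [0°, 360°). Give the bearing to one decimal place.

266.4°

Δλ = 160.371 − -154.571 = 314.942°; wrapped into (−180°, 180°]: -45.058°.
θ = atan2( sin Δλ · cos φ₂ , cos φ₁ · sin φ₂ − sin φ₁ · cos φ₂ · cos Δλ )
  = atan2(-0.47547, -0.03027) = -93.643° → normalised to [0°, 360°): 266.357°.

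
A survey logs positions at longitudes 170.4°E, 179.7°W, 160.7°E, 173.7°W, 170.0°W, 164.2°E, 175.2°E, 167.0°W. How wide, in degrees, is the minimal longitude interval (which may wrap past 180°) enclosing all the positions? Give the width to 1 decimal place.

32.3°

Sort the longitudes: -179.7°, -173.7°, -170.0°, -167.0°, +160.7°, +164.2°, +170.4°, +175.2°.
Eastward gaps between consecutive values (wrapping around): 6.0°, 3.7°, 3.0°, 327.7°, 3.5°, 6.2°, 4.8°, 5.1°.
Largest gap = 327.7° ⇒ minimal covering band is its complement: 360° − 327.7° = 32.3°.
Band runs from +160.7° eastward to -167.0°, crossing the antimeridian.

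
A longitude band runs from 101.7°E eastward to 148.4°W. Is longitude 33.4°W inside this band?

No

Band width going east from +101.7° to -148.4°: ((-148.4 − 101.7) mod 360) = 109.9°.
Offset of -33.4° east of the west edge: ((-33.4 − 101.7) mod 360) = 224.9°.
224.9° > 109.9° ⇒ outside.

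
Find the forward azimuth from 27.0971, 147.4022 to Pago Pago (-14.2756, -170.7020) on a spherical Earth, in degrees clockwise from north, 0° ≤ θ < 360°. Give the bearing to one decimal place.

Δλ = -170.7020 − 147.4022 = -318.1042°; wrapped into (−180°, 180°]: 41.8958°.
θ = atan2( sin Δλ · cos φ₂ , cos φ₁ · sin φ₂ − sin φ₁ · cos φ₂ · cos Δλ )
  = atan2(0.64716, -0.54811) = 130.263° → normalised to [0°, 360°): 130.263°.

130.3°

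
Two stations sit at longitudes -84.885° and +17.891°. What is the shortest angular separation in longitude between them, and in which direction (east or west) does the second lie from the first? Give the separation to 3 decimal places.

102.776° east

Raw difference: 17.891 − -84.885 = 102.776°.
Normalise into (−180°, 180°]: 102.776° stays 102.776°.
Positive ⇒ the second point lies to the east; separation 102.776°.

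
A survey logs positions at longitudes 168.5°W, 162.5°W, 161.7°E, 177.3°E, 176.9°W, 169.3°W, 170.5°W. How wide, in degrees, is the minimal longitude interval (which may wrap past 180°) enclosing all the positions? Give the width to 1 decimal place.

35.8°

Sort the longitudes: -176.9°, -170.5°, -169.3°, -168.5°, -162.5°, +161.7°, +177.3°.
Eastward gaps between consecutive values (wrapping around): 6.4°, 1.2°, 0.8°, 6.0°, 324.2°, 15.6°, 5.8°.
Largest gap = 324.2° ⇒ minimal covering band is its complement: 360° − 324.2° = 35.8°.
Band runs from +161.7° eastward to -162.5°, crossing the antimeridian.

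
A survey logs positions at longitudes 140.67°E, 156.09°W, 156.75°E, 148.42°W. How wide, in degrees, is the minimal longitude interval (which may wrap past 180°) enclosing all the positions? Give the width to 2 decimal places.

Sort the longitudes: -156.09°, -148.42°, +140.67°, +156.75°.
Eastward gaps between consecutive values (wrapping around): 7.67°, 289.09°, 16.08°, 47.16°.
Largest gap = 289.09° ⇒ minimal covering band is its complement: 360° − 289.09° = 70.91°.
Band runs from +140.67° eastward to -148.42°, crossing the antimeridian.

70.91°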